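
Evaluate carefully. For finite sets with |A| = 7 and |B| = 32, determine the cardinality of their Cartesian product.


The Cartesian product A x B contains all ordered pairs (a, b).
|A x B| = |A| * |B| = 7 * 32 = 224

224


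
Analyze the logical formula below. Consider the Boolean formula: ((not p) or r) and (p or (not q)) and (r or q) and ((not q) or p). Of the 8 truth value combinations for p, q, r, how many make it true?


Evaluate all 8 assignments for p, q, r:
p=0, q=0, r=0: 0
p=0, q=0, r=1: 1
p=0, q=1, r=0: 0
p=0, q=1, r=1: 0
p=1, q=0, r=0: 0
p=1, q=0, r=1: 1
p=1, q=1, r=0: 0
p=1, q=1, r=1: 1
Satisfying count = 3

3


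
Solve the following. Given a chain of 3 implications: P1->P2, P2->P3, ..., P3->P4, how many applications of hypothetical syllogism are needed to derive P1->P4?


With 3 implications in a chain connecting 4 propositions:
P1->P2, P2->P3, ..., P3->P4
Steps needed = (number of implications) - 1 = 3 - 1 = 2

2


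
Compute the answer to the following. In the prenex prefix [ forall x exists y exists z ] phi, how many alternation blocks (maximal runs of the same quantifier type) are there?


Quantifier-type sequence: A E E  (A=forall, E=exists)
Group into maximal same-type runs:
  Ax1 | Ex2
Number of blocks = 2

2


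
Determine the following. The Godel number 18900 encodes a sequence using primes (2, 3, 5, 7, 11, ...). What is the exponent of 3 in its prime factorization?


Factorize 18900 by dividing by 3 repeatedly.
Division steps: 3 divides 18900 exactly 3 time(s).
Exponent of 3 = 3

3


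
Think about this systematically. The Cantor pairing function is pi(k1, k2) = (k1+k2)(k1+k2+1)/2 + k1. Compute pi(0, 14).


k1 + k2 = 14
(k1+k2)(k1+k2+1)/2 = 14 * 15 / 2 = 105
pi = 105 + 0 = 105

105


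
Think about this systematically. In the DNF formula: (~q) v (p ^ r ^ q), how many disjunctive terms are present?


A DNF formula is a disjunction of terms (conjunctions).
Terms are separated by v.
Counting the disjuncts: 2 terms.

2


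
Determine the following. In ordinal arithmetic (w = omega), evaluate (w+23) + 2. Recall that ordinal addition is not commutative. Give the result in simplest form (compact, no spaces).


Compute (w+23) + 2.
Ordinal + is associative but NOT commutative; for finite n>0, n + w = w but w + n stays w+n.
By associativity: (w+23) + 2 = w + (23+2) = w+25.
Result = w+25

w+25


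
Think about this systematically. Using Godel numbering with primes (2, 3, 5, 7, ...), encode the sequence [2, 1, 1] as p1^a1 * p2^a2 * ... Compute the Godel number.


Encode each element as an exponent of the corresponding prime:
  2^2 = 4
  3^1 = 3
  5^1 = 5
Product = 4 * 3 * 5 = 60

60


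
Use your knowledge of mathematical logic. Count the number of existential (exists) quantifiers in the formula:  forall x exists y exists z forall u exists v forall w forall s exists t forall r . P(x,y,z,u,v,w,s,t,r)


Quantifier prefix: forall x exists y exists z forall u exists v forall w forall s exists t forall r
Mark each quantifier type:
  U E E U E U U E U
Universal count = 5, Existential count = 4
Asked for existential (exists) quantifiers: 4

4


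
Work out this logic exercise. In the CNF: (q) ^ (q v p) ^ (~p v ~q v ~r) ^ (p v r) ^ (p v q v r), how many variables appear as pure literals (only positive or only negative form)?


Check each variable for pure literal status:
p: mixed (not pure)
q: mixed (not pure)
r: mixed (not pure)
Pure literal count = 0

0


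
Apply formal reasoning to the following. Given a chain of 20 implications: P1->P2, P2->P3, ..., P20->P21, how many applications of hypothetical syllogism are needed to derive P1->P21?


With 20 implications in a chain connecting 21 propositions:
P1->P2, P2->P3, ..., P20->P21
Steps needed = (number of implications) - 1 = 20 - 1 = 19

19


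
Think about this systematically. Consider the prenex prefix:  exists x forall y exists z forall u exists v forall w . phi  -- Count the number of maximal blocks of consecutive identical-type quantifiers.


Quantifier-type sequence: E A E A E A  (A=forall, E=exists)
Group into maximal same-type runs:
  Ex1 | Ax1 | Ex1 | Ax1 | Ex1 | Ax1
Number of blocks = 6

6


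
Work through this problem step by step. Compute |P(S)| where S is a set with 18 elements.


The power set of a set with n elements has 2^n elements.
|P(S)| = 2^18 = 262144

262144


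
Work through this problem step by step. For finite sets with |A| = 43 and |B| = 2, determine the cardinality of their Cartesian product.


The Cartesian product A x B contains all ordered pairs (a, b).
|A x B| = |A| * |B| = 43 * 2 = 86

86


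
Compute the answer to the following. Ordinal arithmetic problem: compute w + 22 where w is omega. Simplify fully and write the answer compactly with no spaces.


Compute w + 22.
Ordinal + is associative but NOT commutative; for finite n>0, n + w = w but w + n stays w+n.
w + 22 is already in normal form (a successor ordinal beyond w).
Result = w+22

w+22


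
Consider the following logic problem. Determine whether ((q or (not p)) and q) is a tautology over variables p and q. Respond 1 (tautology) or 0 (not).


Check all 4 assignments:
p=0, q=0: 0
p=0, q=1: 1
p=1, q=0: 0
p=1, q=1: 1
Satisfying count = 2/4.
Tautology iff count = 4: no.

0


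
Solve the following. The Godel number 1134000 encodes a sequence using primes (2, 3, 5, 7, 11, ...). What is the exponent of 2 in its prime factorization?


Factorize 1134000 by dividing by 2 repeatedly.
Division steps: 2 divides 1134000 exactly 4 time(s).
Exponent of 2 = 4

4


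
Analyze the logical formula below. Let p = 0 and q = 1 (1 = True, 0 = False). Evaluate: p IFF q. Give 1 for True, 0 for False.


p = 0, q = 1
Operation: p IFF q
Evaluate: 0 IFF 1 = 0

0


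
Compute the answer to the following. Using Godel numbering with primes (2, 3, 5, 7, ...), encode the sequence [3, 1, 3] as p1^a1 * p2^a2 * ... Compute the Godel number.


Encode each element as an exponent of the corresponding prime:
  2^3 = 8
  3^1 = 3
  5^3 = 125
Product = 8 * 3 * 125 = 3000

3000


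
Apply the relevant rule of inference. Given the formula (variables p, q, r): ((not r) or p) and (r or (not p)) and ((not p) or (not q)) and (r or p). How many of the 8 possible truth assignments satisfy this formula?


Evaluate all 8 assignments for p, q, r:
p=0, q=0, r=0: 0
p=0, q=0, r=1: 0
p=0, q=1, r=0: 0
p=0, q=1, r=1: 0
p=1, q=0, r=0: 0
p=1, q=0, r=1: 1
p=1, q=1, r=0: 0
p=1, q=1, r=1: 0
Satisfying count = 1

1


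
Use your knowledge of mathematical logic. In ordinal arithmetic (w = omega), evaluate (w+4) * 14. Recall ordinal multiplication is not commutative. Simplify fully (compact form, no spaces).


Compute (w+4) * 14.
Ordinal * is associative and left-distributive over +, but NOT commutative; for finite n>1, n*w = w but w*n stays w*n.
(w+4) * 14 = (w+4) repeated 14 times. Each intermediate +4 is absorbed by the following w; only the last survives: w*14+4.
Result = w*14+4

w*14+4


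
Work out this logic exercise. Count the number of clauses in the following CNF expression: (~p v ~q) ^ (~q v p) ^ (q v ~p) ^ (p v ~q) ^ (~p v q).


A CNF formula is a conjunction of clauses.
Clauses are separated by ^.
Counting the conjuncts: 5 clauses.

5


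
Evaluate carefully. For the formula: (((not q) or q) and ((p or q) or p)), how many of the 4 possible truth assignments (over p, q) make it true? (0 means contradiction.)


Check all 4 assignments:
p=0, q=0: 0
p=0, q=1: 1
p=1, q=0: 1
p=1, q=1: 1
Count of True = 3

3


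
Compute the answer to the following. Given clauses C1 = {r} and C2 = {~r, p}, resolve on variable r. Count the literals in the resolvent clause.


Remove r from C1 and ~r from C2.
C1 remainder: {}
C2 remainder: {p}
Union (resolvent): {p}
Resolvent has 1 literal(s).

1


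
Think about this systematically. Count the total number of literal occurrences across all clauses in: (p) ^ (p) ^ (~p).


Counting literals in each clause:
Clause 1: 1 literal(s)
Clause 2: 1 literal(s)
Clause 3: 1 literal(s)
Total = 3

3


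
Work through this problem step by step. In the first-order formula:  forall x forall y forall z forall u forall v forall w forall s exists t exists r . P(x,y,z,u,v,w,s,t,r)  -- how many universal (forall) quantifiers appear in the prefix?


Quantifier prefix: forall x forall y forall z forall u forall v forall w forall s exists t exists r
Mark each quantifier type:
  U U U U U U U E E
Universal count = 7, Existential count = 2
Asked for universal (forall) quantifiers: 7

7


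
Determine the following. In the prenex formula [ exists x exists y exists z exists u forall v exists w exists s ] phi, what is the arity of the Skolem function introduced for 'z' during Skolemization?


Quantifier prefix: exists x exists y exists z exists u forall v exists w exists s
'z' is existentially quantified at position 3.
No universal quantifiers precede it.
Skolem function arity = 0 (a Skolem constant)

0


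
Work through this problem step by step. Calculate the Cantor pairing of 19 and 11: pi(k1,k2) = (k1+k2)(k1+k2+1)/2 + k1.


k1 + k2 = 30
(k1+k2)(k1+k2+1)/2 = 30 * 31 / 2 = 465
pi = 465 + 19 = 484

484


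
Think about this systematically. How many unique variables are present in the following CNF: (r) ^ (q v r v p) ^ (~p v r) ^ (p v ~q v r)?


Identify each variable that appears in the formula.
Variables found: p, q, r
Count = 3

3


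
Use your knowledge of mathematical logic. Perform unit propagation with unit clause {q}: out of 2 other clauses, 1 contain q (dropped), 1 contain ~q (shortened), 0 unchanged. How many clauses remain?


Satisfied (removed): 1
Shortened (remain): 1
Unchanged (remain): 0
Remaining = 1 + 0 = 1

1


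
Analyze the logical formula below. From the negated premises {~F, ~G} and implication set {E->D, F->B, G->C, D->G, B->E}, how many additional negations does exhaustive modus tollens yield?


Initial negated facts: {~F, ~G}
Apply modus tollens to closure:
  ~G and D->G  =>  ~D
  ~D and E->D  =>  ~E
  ~E and B->E  =>  ~B
Final negated: {~B, ~D, ~E, ~F, ~G}
New negations: {~B, ~D, ~E}
Count = 3

3


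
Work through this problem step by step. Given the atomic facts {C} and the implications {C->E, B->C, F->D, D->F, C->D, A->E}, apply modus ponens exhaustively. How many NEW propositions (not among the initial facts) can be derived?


Initial facts: {C}
Apply modus ponens to closure:
  C and C->E  =>  E
  C and C->D  =>  D
  D and D->F  =>  F
Final known: {C, D, E, F}
New propositions: {D, E, F}
Count = 3

3


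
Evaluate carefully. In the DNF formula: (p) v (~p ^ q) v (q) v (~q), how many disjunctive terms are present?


A DNF formula is a disjunction of terms (conjunctions).
Terms are separated by v.
Counting the disjuncts: 4 terms.

4


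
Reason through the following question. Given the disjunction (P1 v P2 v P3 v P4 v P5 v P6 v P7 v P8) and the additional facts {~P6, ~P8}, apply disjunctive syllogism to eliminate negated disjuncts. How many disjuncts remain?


Original disjuncts (8): P1, P2, P3, P4, P5, P6, P7, P8
Negated (eliminate): ~P6, ~P8
Remaining disjuncts: P1, P2, P3, P4, P5, P7
Count = 8 - 2 = 6

6


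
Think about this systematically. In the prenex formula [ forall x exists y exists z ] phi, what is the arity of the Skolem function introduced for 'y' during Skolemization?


Quantifier prefix: forall x exists y exists z
'y' is existentially quantified at position 2.
Universal variables preceding it: x
Skolem function arity = 1

1


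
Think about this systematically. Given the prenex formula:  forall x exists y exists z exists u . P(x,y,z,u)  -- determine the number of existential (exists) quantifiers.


Quantifier prefix: forall x exists y exists z exists u
Mark each quantifier type:
  U E E E
Universal count = 1, Existential count = 3
Asked for existential (exists) quantifiers: 3

3


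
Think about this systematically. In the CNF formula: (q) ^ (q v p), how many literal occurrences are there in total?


Counting literals in each clause:
Clause 1: 1 literal(s)
Clause 2: 2 literal(s)
Total = 3

3


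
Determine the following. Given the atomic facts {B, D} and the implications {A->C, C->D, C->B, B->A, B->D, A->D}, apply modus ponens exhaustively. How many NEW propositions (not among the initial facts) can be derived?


Initial facts: {B, D}
Apply modus ponens to closure:
  B and B->A  =>  A
  A and A->C  =>  C
Final known: {A, B, C, D}
New propositions: {A, C}
Count = 2

2


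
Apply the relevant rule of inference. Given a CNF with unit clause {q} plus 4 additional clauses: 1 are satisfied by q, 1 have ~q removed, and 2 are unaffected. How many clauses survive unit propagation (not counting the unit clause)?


Satisfied (removed): 1
Shortened (remain): 1
Unchanged (remain): 2
Remaining = 1 + 2 = 3

3


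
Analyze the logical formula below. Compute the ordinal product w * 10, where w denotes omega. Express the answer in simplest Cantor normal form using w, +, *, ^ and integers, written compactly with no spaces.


Compute w * 10.
Ordinal * is associative and left-distributive over +, but NOT commutative; for finite n>1, n*w = w but w*n stays w*n.
w * 10 means 10 copies of w concatenated: w*10.
Result = w*10

w*10


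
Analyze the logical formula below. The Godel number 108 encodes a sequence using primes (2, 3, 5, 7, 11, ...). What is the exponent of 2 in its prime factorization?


Factorize 108 by dividing by 2 repeatedly.
Division steps: 2 divides 108 exactly 2 time(s).
Exponent of 2 = 2

2


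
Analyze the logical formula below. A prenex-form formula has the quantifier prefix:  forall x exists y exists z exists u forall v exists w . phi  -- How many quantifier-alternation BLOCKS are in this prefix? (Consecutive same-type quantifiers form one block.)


Quantifier-type sequence: A E E E A E  (A=forall, E=exists)
Group into maximal same-type runs:
  Ax1 | Ex3 | Ax1 | Ex1
Number of blocks = 4

4


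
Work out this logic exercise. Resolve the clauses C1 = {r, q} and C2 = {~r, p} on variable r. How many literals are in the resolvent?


Remove r from C1 and ~r from C2.
C1 remainder: {q}
C2 remainder: {p}
Union (resolvent): {p, q}
Resolvent has 2 literal(s).

2


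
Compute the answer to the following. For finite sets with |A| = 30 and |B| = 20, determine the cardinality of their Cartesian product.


The Cartesian product A x B contains all ordered pairs (a, b).
|A x B| = |A| * |B| = 30 * 20 = 600

600


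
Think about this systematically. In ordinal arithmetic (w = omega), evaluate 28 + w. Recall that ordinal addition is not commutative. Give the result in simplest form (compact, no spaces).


Compute 28 + w.
Ordinal + is associative but NOT commutative; for finite n>0, n + w = w but w + n stays w+n.
Any finite left addend is absorbed by w on the right: 28 + w = w.
Result = w

w


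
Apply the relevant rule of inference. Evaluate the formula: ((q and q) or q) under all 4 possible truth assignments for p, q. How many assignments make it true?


Check all 4 assignments:
p=0, q=0: 0
p=0, q=1: 1
p=1, q=0: 0
p=1, q=1: 1
Count of True = 2

2


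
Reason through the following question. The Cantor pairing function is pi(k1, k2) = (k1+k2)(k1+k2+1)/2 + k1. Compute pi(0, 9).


k1 + k2 = 9
(k1+k2)(k1+k2+1)/2 = 9 * 10 / 2 = 45
pi = 45 + 0 = 45

45


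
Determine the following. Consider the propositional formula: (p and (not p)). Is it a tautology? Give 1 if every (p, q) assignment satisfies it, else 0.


Check all 4 assignments:
p=0, q=0: 0
p=0, q=1: 0
p=1, q=0: 0
p=1, q=1: 0
Satisfying count = 0/4.
Tautology iff count = 4: no.

0


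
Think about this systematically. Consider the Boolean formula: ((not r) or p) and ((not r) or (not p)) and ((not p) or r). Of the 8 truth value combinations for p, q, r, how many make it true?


Evaluate all 8 assignments for p, q, r:
p=0, q=0, r=0: 1
p=0, q=0, r=1: 0
p=0, q=1, r=0: 1
p=0, q=1, r=1: 0
p=1, q=0, r=0: 0
p=1, q=0, r=1: 0
p=1, q=1, r=0: 0
p=1, q=1, r=1: 0
Satisfying count = 2

2


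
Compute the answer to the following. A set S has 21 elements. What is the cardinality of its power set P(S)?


The power set of a set with n elements has 2^n elements.
|P(S)| = 2^21 = 2097152

2097152


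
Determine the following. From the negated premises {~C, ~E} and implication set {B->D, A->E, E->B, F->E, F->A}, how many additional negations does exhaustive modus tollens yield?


Initial negated facts: {~C, ~E}
Apply modus tollens to closure:
  ~E and A->E  =>  ~A
  ~E and F->E  =>  ~F
Final negated: {~A, ~C, ~E, ~F}
New negations: {~A, ~F}
Count = 2

2


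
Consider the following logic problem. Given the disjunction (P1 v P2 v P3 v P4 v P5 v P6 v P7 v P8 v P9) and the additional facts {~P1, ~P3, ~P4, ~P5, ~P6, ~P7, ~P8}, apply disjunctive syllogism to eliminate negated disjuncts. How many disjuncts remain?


Original disjuncts (9): P1, P2, P3, P4, P5, P6, P7, P8, P9
Negated (eliminate): ~P1, ~P3, ~P4, ~P5, ~P6, ~P7, ~P8
Remaining disjuncts: P2, P9
Count = 9 - 7 = 2

2


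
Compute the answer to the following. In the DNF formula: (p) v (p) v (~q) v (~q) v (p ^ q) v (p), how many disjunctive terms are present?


A DNF formula is a disjunction of terms (conjunctions).
Terms are separated by v.
Counting the disjuncts: 6 terms.

6


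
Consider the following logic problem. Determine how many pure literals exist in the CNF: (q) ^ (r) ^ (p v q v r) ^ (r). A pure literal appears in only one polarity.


Check each variable for pure literal status:
p: pure positive
q: pure positive
r: pure positive
Pure literal count = 3

3


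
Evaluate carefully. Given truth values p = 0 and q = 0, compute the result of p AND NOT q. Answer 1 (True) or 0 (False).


p = 0, q = 0
Operation: p AND NOT q
Evaluate: 0 AND NOT 0 = 0

0


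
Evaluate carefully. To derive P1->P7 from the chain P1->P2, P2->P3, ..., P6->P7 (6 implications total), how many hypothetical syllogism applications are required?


With 6 implications in a chain connecting 7 propositions:
P1->P2, P2->P3, ..., P6->P7
Steps needed = (number of implications) - 1 = 6 - 1 = 5

5


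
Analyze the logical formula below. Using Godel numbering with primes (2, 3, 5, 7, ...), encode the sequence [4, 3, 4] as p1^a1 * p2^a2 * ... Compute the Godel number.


Encode each element as an exponent of the corresponding prime:
  2^4 = 16
  3^3 = 27
  5^4 = 625
Product = 16 * 27 * 625 = 270000

270000


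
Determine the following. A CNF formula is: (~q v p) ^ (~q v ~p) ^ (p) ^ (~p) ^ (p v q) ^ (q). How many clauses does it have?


A CNF formula is a conjunction of clauses.
Clauses are separated by ^.
Counting the conjuncts: 6 clauses.

6


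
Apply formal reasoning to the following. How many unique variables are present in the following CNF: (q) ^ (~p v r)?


Identify each variable that appears in the formula.
Variables found: p, q, r
Count = 3

3


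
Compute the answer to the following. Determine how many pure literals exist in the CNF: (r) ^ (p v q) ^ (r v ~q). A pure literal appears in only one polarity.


Check each variable for pure literal status:
p: pure positive
q: mixed (not pure)
r: pure positive
Pure literal count = 2

2


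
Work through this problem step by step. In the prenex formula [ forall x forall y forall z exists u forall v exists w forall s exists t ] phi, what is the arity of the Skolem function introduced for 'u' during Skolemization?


Quantifier prefix: forall x forall y forall z exists u forall v exists w forall s exists t
'u' is existentially quantified at position 4.
Universal variables preceding it: x, y, z
Skolem function arity = 3

3


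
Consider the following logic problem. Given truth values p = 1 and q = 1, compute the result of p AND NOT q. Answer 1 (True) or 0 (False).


p = 1, q = 1
Operation: p AND NOT q
Evaluate: 1 AND NOT 1 = 0

0


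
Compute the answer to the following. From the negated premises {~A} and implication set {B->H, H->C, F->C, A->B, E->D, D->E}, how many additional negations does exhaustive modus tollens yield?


Initial negated facts: {~A}
Apply modus tollens to closure:
  (no implication fires)
Final negated: {~A}
New negations: {(none)}
Count = 0

0


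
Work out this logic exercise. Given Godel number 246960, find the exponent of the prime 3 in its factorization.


Factorize 246960 by dividing by 3 repeatedly.
Division steps: 3 divides 246960 exactly 2 time(s).
Exponent of 3 = 2

2


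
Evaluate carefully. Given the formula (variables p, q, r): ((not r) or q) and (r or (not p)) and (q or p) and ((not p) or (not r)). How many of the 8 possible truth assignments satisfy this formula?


Evaluate all 8 assignments for p, q, r:
p=0, q=0, r=0: 0
p=0, q=0, r=1: 0
p=0, q=1, r=0: 1
p=0, q=1, r=1: 1
p=1, q=0, r=0: 0
p=1, q=0, r=1: 0
p=1, q=1, r=0: 0
p=1, q=1, r=1: 0
Satisfying count = 2

2


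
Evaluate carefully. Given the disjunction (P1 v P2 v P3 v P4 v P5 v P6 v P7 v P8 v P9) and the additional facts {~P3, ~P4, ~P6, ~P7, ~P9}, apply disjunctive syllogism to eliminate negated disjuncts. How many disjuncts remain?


Original disjuncts (9): P1, P2, P3, P4, P5, P6, P7, P8, P9
Negated (eliminate): ~P3, ~P4, ~P6, ~P7, ~P9
Remaining disjuncts: P1, P2, P5, P8
Count = 9 - 5 = 4

4


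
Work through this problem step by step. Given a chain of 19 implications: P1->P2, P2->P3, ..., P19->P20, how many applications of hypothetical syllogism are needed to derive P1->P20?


With 19 implications in a chain connecting 20 propositions:
P1->P2, P2->P3, ..., P19->P20
Steps needed = (number of implications) - 1 = 19 - 1 = 18

18


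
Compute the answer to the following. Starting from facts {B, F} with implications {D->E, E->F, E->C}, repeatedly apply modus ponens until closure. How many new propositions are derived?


Initial facts: {B, F}
Apply modus ponens to closure:
  (no implication fires)
Final known: {B, F}
New propositions: {(none)}
Count = 0

0


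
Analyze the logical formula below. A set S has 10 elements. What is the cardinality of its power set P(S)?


The power set of a set with n elements has 2^n elements.
|P(S)| = 2^10 = 1024

1024


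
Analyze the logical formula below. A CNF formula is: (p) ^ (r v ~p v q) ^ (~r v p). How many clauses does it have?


A CNF formula is a conjunction of clauses.
Clauses are separated by ^.
Counting the conjuncts: 3 clauses.

3


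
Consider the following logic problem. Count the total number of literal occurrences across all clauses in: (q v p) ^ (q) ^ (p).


Counting literals in each clause:
Clause 1: 2 literal(s)
Clause 2: 1 literal(s)
Clause 3: 1 literal(s)
Total = 4

4


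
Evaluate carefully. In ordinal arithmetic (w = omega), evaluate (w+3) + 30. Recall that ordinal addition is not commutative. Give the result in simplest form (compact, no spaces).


Compute (w+3) + 30.
Ordinal + is associative but NOT commutative; for finite n>0, n + w = w but w + n stays w+n.
By associativity: (w+3) + 30 = w + (3+30) = w+33.
Result = w+33

w+33


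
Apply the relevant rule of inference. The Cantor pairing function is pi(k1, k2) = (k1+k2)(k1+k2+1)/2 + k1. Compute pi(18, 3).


k1 + k2 = 21
(k1+k2)(k1+k2+1)/2 = 21 * 22 / 2 = 231
pi = 231 + 18 = 249

249


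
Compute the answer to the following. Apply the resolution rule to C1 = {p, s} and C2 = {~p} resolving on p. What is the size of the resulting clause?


Remove p from C1 and ~p from C2.
C1 remainder: {s}
C2 remainder: {}
Union (resolvent): {s}
Resolvent has 1 literal(s).

1


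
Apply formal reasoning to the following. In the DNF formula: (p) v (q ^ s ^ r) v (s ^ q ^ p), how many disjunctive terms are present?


A DNF formula is a disjunction of terms (conjunctions).
Terms are separated by v.
Counting the disjuncts: 3 terms.

3


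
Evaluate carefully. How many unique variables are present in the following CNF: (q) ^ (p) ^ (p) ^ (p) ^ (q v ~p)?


Identify each variable that appears in the formula.
Variables found: p, q
Count = 2

2


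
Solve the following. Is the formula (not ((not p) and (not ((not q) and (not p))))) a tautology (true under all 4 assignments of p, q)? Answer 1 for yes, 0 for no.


Check all 4 assignments:
p=0, q=0: 1
p=0, q=1: 0
p=1, q=0: 1
p=1, q=1: 1
Satisfying count = 3/4.
Tautology iff count = 4: no.

0


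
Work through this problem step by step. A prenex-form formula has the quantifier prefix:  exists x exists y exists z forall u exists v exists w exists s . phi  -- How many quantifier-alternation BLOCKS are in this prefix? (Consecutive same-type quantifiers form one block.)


Quantifier-type sequence: E E E A E E E  (A=forall, E=exists)
Group into maximal same-type runs:
  Ex3 | Ax1 | Ex3
Number of blocks = 3

3


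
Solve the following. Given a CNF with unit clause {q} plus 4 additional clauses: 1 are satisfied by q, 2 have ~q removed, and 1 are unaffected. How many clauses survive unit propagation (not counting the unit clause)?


Satisfied (removed): 1
Shortened (remain): 2
Unchanged (remain): 1
Remaining = 2 + 1 = 3

3


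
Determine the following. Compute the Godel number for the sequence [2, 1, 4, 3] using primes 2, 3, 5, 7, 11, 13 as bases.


Encode each element as an exponent of the corresponding prime:
  2^2 = 4
  3^1 = 3
  5^4 = 625
  7^3 = 343
Product = 4 * 3 * 625 * 343 = 2572500

2572500


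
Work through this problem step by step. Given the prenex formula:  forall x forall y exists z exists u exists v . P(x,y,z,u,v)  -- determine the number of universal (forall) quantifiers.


Quantifier prefix: forall x forall y exists z exists u exists v
Mark each quantifier type:
  U U E E E
Universal count = 2, Existential count = 3
Asked for universal (forall) quantifiers: 2

2


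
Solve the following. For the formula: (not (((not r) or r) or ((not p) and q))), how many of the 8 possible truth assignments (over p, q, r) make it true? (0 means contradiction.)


Check all 8 assignments:
p=0, q=0, r=0: 0
p=0, q=0, r=1: 0
p=0, q=1, r=0: 0
p=0, q=1, r=1: 0
p=1, q=0, r=0: 0
p=1, q=0, r=1: 0
p=1, q=1, r=0: 0
p=1, q=1, r=1: 0
Count of True = 0

0


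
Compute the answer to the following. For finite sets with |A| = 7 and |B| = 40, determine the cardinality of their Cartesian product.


The Cartesian product A x B contains all ordered pairs (a, b).
|A x B| = |A| * |B| = 7 * 40 = 280

280


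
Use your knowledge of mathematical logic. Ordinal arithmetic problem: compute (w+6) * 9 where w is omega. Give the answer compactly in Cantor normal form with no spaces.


Compute (w+6) * 9.
Ordinal * is associative and left-distributive over +, but NOT commutative; for finite n>1, n*w = w but w*n stays w*n.
(w+6) * 9 = (w+6) repeated 9 times. Each intermediate +6 is absorbed by the following w; only the last survives: w*9+6.
Result = w*9+6

w*9+6


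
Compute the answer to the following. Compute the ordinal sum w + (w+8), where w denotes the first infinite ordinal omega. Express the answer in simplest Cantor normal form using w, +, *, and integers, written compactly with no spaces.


Compute w + (w+8).
Ordinal + is associative but NOT commutative; for finite n>0, n + w = w but w + n stays w+n.
w + (w+8) = (w+w) + 8 = w*2+8.
Result = w*2+8

w*2+8


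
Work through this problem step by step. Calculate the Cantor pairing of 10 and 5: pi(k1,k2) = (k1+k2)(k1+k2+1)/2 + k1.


k1 + k2 = 15
(k1+k2)(k1+k2+1)/2 = 15 * 16 / 2 = 120
pi = 120 + 10 = 130

130


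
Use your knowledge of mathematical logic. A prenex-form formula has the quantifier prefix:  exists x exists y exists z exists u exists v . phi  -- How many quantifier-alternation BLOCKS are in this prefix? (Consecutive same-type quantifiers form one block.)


Quantifier-type sequence: E E E E E  (A=forall, E=exists)
Group into maximal same-type runs:
  Ex5
Number of blocks = 1

1


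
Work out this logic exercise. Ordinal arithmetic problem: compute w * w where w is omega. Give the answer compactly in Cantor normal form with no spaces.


Compute w * w.
Ordinal * is associative and left-distributive over +, but NOT commutative; for finite n>1, n*w = w but w*n stays w*n.
w * w = w^2 by definition.
Result = w^2

w^2


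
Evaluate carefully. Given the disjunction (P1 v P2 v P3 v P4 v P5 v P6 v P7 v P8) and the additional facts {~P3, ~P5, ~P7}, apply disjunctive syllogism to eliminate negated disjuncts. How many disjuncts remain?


Original disjuncts (8): P1, P2, P3, P4, P5, P6, P7, P8
Negated (eliminate): ~P3, ~P5, ~P7
Remaining disjuncts: P1, P2, P4, P6, P8
Count = 8 - 3 = 5

5


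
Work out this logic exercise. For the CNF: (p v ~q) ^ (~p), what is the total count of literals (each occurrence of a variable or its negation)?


Counting literals in each clause:
Clause 1: 2 literal(s)
Clause 2: 1 literal(s)
Total = 3

3


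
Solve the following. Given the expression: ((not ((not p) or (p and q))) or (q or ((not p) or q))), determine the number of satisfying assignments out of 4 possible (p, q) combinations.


Check all 4 assignments:
p=0, q=0: 1
p=0, q=1: 1
p=1, q=0: 1
p=1, q=1: 1
Count of True = 4

4


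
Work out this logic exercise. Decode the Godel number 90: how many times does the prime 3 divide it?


Factorize 90 by dividing by 3 repeatedly.
Division steps: 3 divides 90 exactly 2 time(s).
Exponent of 3 = 2

2


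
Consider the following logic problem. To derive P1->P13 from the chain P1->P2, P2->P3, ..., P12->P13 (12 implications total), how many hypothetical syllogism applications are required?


With 12 implications in a chain connecting 13 propositions:
P1->P2, P2->P3, ..., P12->P13
Steps needed = (number of implications) - 1 = 12 - 1 = 11

11


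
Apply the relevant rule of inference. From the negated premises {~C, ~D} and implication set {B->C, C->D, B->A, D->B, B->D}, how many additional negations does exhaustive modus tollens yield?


Initial negated facts: {~C, ~D}
Apply modus tollens to closure:
  ~C and B->C  =>  ~B
Final negated: {~B, ~C, ~D}
New negations: {~B}
Count = 1

1


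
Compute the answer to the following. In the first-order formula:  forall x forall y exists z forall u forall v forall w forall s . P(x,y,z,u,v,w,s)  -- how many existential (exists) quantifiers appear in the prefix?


Quantifier prefix: forall x forall y exists z forall u forall v forall w forall s
Mark each quantifier type:
  U U E U U U U
Universal count = 6, Existential count = 1
Asked for existential (exists) quantifiers: 1

1


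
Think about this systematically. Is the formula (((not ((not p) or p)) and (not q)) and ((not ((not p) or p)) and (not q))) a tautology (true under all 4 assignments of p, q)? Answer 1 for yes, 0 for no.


Check all 4 assignments:
p=0, q=0: 0
p=0, q=1: 0
p=1, q=0: 0
p=1, q=1: 0
Satisfying count = 0/4.
Tautology iff count = 4: no.

0


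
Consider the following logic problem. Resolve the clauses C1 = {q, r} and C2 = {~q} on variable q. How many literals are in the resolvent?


Remove q from C1 and ~q from C2.
C1 remainder: {r}
C2 remainder: {}
Union (resolvent): {r}
Resolvent has 1 literal(s).

1


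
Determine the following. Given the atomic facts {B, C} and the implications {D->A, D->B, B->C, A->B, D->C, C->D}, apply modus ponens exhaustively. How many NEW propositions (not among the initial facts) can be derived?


Initial facts: {B, C}
Apply modus ponens to closure:
  C and C->D  =>  D
  D and D->A  =>  A
Final known: {A, B, C, D}
New propositions: {A, D}
Count = 2

2


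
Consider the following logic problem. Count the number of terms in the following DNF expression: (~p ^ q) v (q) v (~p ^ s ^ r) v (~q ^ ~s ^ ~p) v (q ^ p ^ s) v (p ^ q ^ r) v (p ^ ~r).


A DNF formula is a disjunction of terms (conjunctions).
Terms are separated by v.
Counting the disjuncts: 7 terms.

7


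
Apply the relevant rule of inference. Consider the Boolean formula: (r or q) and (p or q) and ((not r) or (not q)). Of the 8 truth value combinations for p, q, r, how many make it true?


Evaluate all 8 assignments for p, q, r:
p=0, q=0, r=0: 0
p=0, q=0, r=1: 0
p=0, q=1, r=0: 1
p=0, q=1, r=1: 0
p=1, q=0, r=0: 0
p=1, q=0, r=1: 1
p=1, q=1, r=0: 1
p=1, q=1, r=1: 0
Satisfying count = 3

3


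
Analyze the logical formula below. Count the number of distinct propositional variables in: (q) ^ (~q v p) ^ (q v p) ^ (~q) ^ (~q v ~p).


Identify each variable that appears in the formula.
Variables found: p, q
Count = 2

2


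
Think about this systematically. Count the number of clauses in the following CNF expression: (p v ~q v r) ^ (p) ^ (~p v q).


A CNF formula is a conjunction of clauses.
Clauses are separated by ^.
Counting the conjuncts: 3 clauses.

3


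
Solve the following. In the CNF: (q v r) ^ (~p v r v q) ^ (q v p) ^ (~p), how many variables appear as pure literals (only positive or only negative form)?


Check each variable for pure literal status:
p: mixed (not pure)
q: pure positive
r: pure positive
Pure literal count = 2

2


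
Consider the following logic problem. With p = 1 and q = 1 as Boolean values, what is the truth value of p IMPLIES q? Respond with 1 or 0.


p = 1, q = 1
Operation: p IMPLIES q
Evaluate: 1 IMPLIES 1 = 1

1


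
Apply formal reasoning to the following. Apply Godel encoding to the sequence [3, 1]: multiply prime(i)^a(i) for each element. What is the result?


Encode each element as an exponent of the corresponding prime:
  2^3 = 8
  3^1 = 3
Product = 8 * 3 = 24

24


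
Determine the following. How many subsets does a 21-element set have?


The power set of a set with n elements has 2^n elements.
|P(S)| = 2^21 = 2097152

2097152


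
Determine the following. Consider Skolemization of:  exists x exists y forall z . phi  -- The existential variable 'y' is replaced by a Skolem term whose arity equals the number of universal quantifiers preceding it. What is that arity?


Quantifier prefix: exists x exists y forall z
'y' is existentially quantified at position 2.
No universal quantifiers precede it.
Skolem function arity = 0 (a Skolem constant)

0


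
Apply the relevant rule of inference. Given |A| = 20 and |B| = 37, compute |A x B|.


The Cartesian product A x B contains all ordered pairs (a, b).
|A x B| = |A| * |B| = 20 * 37 = 740

740


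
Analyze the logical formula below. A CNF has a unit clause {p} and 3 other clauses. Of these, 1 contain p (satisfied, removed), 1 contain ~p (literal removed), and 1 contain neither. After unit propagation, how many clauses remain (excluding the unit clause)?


Satisfied (removed): 1
Shortened (remain): 1
Unchanged (remain): 1
Remaining = 1 + 1 = 2

2


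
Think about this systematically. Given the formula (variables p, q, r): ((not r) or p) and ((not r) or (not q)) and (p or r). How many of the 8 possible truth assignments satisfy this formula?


Evaluate all 8 assignments for p, q, r:
p=0, q=0, r=0: 0
p=0, q=0, r=1: 0
p=0, q=1, r=0: 0
p=0, q=1, r=1: 0
p=1, q=0, r=0: 1
p=1, q=0, r=1: 1
p=1, q=1, r=0: 1
p=1, q=1, r=1: 0
Satisfying count = 3

3


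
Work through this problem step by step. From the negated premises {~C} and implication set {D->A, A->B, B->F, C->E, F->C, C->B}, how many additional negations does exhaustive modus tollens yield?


Initial negated facts: {~C}
Apply modus tollens to closure:
  ~C and F->C  =>  ~F
  ~F and B->F  =>  ~B
  ~B and A->B  =>  ~A
  ~A and D->A  =>  ~D
Final negated: {~A, ~B, ~C, ~D, ~F}
New negations: {~A, ~B, ~D, ~F}
Count = 4

4


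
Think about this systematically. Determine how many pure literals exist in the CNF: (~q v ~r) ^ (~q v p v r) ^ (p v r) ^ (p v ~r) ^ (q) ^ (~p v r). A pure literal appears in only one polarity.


Check each variable for pure literal status:
p: mixed (not pure)
q: mixed (not pure)
r: mixed (not pure)
Pure literal count = 0

0


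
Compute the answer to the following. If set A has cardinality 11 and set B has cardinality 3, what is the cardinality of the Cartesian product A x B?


The Cartesian product A x B contains all ordered pairs (a, b).
|A x B| = |A| * |B| = 11 * 3 = 33

33


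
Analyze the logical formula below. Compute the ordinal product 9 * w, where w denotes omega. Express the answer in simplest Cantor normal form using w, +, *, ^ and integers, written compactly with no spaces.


Compute 9 * w.
Ordinal * is associative and left-distributive over +, but NOT commutative; for finite n>1, n*w = w but w*n stays w*n.
For finite n>0, n * w = sup{n*k : k<w} = w. So 9 * w = w.
Result = w

w


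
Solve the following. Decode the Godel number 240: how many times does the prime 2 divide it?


Factorize 240 by dividing by 2 repeatedly.
Division steps: 2 divides 240 exactly 4 time(s).
Exponent of 2 = 4

4


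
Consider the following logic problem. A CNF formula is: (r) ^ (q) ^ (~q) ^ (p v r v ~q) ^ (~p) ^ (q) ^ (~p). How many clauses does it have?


A CNF formula is a conjunction of clauses.
Clauses are separated by ^.
Counting the conjuncts: 7 clauses.

7


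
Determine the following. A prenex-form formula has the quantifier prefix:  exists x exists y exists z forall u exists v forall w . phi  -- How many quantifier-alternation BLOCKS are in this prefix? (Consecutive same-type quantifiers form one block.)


Quantifier-type sequence: E E E A E A  (A=forall, E=exists)
Group into maximal same-type runs:
  Ex3 | Ax1 | Ex1 | Ax1
Number of blocks = 4

4


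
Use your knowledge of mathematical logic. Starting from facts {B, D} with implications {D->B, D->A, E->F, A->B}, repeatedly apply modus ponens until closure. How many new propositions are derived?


Initial facts: {B, D}
Apply modus ponens to closure:
  D and D->A  =>  A
Final known: {A, B, D}
New propositions: {A}
Count = 1

1


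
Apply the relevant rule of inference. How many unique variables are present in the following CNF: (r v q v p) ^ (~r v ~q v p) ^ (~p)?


Identify each variable that appears in the formula.
Variables found: p, q, r
Count = 3

3


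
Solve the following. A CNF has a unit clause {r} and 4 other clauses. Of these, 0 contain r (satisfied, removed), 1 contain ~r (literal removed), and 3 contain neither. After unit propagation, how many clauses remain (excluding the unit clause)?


Satisfied (removed): 0
Shortened (remain): 1
Unchanged (remain): 3
Remaining = 1 + 3 = 4

4


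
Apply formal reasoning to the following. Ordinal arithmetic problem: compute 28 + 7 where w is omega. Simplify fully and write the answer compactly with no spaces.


Compute 28 + 7.
Ordinal + is associative but NOT commutative; for finite n>0, n + w = w but w + n stays w+n.
Both operands finite; ordinal + agrees with natural +: 28 + 7 = 35.
Result = 35

35


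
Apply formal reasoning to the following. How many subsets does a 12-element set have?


The power set of a set with n elements has 2^n elements.
|P(S)| = 2^12 = 4096

4096


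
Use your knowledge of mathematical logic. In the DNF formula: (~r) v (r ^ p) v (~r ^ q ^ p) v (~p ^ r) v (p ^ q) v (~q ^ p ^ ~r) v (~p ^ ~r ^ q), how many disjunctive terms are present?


A DNF formula is a disjunction of terms (conjunctions).
Terms are separated by v.
Counting the disjuncts: 7 terms.

7


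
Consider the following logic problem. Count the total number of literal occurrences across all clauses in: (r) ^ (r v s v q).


Counting literals in each clause:
Clause 1: 1 literal(s)
Clause 2: 3 literal(s)
Total = 4

4


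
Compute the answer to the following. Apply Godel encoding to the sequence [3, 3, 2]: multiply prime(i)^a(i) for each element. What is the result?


Encode each element as an exponent of the corresponding prime:
  2^3 = 8
  3^3 = 27
  5^2 = 25
Product = 8 * 27 * 25 = 5400

5400


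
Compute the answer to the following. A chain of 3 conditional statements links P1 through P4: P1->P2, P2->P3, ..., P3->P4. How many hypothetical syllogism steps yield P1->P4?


With 3 implications in a chain connecting 4 propositions:
P1->P2, P2->P3, ..., P3->P4
Steps needed = (number of implications) - 1 = 3 - 1 = 2

2
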